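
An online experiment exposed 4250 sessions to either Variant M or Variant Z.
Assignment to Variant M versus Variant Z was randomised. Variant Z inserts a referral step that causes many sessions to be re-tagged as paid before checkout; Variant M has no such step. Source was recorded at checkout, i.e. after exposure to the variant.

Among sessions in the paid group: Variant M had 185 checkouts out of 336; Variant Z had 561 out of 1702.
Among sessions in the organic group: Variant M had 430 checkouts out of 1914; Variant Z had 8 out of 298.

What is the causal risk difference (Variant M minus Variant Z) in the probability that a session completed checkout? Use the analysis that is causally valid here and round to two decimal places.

-0.01

Traffic source is downstream of the variant. One should not condition on a consequence of treatment, so the overall rates are the right comparison.
The causal difference is the pooled difference: 0.273 − 0.284 = -0.011.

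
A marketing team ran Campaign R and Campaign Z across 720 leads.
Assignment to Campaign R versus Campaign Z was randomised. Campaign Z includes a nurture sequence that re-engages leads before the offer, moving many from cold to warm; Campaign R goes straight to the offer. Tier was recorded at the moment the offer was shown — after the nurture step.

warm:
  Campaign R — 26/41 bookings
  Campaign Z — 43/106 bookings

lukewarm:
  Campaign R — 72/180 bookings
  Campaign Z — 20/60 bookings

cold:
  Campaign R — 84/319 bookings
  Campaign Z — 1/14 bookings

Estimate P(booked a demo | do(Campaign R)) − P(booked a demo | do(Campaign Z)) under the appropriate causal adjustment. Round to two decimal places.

-0.02

Because the campaign influences engagement tier, engagement tier is a post-treatment mediator, not a confounder. Stratifying on it would bias the estimate; the causal effect is the crude pooled difference.
The causal difference is the pooled difference: 0.337 − 0.356 = -0.019.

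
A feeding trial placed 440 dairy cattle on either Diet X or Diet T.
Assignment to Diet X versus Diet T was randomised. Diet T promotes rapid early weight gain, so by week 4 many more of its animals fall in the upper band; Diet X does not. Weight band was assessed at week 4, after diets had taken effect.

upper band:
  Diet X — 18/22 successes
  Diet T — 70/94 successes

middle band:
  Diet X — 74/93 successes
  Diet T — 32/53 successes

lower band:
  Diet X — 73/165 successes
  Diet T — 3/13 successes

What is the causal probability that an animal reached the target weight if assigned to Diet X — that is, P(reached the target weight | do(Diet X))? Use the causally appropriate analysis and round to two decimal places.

The week-4 weight band-specific comparison favours Diet X throughout, but the pooled figures favour Diet T. The question is whether to condition on week-4 weight band.
The distribution of week-4 weight band is itself part of what the diet does — it is an intermediate outcome. Holding it fixed would remove that part of the effect; the total effect is the pooled difference.
So P(outcome | do(Diet X)) is just the pooled rate for Diet X: 165/280 = 0.589.

0.59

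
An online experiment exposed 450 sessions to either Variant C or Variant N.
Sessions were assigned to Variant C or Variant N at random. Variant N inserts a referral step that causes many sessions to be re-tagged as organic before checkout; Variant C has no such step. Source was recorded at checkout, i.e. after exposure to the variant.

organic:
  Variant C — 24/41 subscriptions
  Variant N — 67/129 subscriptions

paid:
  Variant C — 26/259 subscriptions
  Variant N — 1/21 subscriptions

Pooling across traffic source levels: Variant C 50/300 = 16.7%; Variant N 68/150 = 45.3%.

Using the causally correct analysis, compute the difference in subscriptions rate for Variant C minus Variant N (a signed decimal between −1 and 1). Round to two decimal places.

Traffic source is downstream of the variant. One should not condition on a consequence of treatment, so the overall rates are the right comparison.
The causal difference is the pooled difference: 0.167 − 0.453 = -0.287.

-0.29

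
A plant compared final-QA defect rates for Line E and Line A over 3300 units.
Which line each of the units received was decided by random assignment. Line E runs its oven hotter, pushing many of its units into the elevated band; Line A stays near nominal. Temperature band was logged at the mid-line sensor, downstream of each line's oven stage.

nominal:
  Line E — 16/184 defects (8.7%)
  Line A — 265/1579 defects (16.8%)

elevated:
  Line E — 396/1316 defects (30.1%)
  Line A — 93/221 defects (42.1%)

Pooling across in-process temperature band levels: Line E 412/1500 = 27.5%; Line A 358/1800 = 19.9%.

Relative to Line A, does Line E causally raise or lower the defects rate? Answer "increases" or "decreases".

Within every in-process temperature band level Line E has the lower rate, yet pooled Line A does — Simpson's reversal.
Because the line influences in-process temperature band, in-process temperature band is a post-treatment mediator, not a confounder. Stratifying on it would bias the estimate; the causal effect is the crude pooled difference.
Pooled: Line E 27.5% vs Line A 19.9%; Line A is lower overall.

increases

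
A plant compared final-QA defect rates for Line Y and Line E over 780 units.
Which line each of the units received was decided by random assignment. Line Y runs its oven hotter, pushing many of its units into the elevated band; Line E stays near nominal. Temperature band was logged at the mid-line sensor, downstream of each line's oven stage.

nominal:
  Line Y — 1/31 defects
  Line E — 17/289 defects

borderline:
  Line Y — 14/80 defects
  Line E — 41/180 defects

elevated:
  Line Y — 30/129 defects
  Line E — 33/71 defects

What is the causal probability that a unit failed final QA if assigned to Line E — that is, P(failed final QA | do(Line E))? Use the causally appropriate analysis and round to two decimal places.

0.17

In-process temperature band is downstream of the line. One should not condition on a consequence of treatment, so the overall rates are the right comparison.
So P(outcome | do(Line E)) is just the pooled rate for Line E: 91/540 = 0.169.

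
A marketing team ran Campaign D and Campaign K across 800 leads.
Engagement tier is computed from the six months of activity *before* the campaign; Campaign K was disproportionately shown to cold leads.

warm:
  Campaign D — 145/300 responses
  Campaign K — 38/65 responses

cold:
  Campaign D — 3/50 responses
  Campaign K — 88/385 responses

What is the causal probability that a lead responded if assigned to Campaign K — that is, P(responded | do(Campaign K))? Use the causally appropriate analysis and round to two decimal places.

Engagement tier differs across campaigns for reasons unrelated to any effect of the campaign itself, and it separately predicts the outcome — a classic confounder. We must compare within engagement tier levels.
Standardising Campaign K to the population engagement tier mix: 0.456·38/65 + 0.544·88/385 = 0.391.

0.39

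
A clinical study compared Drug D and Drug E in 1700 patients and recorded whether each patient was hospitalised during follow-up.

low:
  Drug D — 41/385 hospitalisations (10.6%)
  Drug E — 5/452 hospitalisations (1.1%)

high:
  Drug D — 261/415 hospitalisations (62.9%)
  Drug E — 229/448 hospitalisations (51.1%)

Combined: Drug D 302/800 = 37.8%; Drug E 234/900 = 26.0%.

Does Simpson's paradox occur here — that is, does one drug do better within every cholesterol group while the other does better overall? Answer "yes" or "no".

Within each cholesterol level (low 10.6% vs 1.1%; high 62.9% vs 51.1%), Drug E has the lower rate every time. Pooled: 37.8% vs 26.0% — Drug E has the lower rate overall. They agree.

no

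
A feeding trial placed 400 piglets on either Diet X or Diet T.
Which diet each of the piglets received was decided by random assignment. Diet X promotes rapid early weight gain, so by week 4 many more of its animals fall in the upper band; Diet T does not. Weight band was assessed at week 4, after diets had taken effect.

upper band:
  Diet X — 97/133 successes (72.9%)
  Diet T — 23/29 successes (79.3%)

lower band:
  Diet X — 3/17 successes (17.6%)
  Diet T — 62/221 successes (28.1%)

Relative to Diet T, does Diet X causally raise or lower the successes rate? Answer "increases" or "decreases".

The week-4 weight band-specific comparison favours Diet T throughout, but the pooled figures favour Diet X. The question is whether to condition on week-4 weight band.
Week-4 weight band lies on the pathway diet → week-4 weight band → outcome, so adjusting for it blocks the indirect effect. For the total causal effect of diet, use the unadjusted pooled rates.
Pooled: Diet X 66.7% vs Diet T 34.0%; Diet X is higher overall.

increases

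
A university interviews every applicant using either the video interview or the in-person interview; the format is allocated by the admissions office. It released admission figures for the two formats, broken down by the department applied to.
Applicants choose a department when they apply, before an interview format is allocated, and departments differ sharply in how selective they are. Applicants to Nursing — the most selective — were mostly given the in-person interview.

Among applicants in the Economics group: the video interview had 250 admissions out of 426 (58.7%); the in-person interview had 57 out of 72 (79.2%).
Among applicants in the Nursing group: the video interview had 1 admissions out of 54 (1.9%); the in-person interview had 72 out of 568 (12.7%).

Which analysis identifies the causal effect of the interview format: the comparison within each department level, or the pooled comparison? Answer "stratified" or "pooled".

stratified

Since department is a pre-existing factor (not a product of the interview format) and it affects the outcome on its own, it is a confounder. The stratified rates, not the pooled rate, identify the causal effect.
Within each level — Economics: 58.7% vs 79.2%; Nursing: 1.9% vs 12.7% — the in-person interview is higher every time.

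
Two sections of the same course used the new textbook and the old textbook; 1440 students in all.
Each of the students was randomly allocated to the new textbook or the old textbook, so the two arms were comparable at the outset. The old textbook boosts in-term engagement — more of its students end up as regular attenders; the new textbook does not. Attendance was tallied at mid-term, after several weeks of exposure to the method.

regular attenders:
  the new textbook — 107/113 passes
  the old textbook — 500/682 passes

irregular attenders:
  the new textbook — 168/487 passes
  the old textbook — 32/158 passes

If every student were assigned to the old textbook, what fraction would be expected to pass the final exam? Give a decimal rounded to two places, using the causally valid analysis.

0.63

The stratified and pooled comparisons disagree (the new textbook wins within each mid-term attendance; the old textbook wins overall), so the answer turns on the causal role of mid-term attendance.
Because the teaching method influences mid-term attendance, mid-term attendance is a post-treatment mediator, not a confounder. Stratifying on it would bias the estimate; the causal effect is the crude pooled difference.
So P(outcome | do(the old textbook)) is just the pooled rate for the old textbook: 532/840 = 0.633.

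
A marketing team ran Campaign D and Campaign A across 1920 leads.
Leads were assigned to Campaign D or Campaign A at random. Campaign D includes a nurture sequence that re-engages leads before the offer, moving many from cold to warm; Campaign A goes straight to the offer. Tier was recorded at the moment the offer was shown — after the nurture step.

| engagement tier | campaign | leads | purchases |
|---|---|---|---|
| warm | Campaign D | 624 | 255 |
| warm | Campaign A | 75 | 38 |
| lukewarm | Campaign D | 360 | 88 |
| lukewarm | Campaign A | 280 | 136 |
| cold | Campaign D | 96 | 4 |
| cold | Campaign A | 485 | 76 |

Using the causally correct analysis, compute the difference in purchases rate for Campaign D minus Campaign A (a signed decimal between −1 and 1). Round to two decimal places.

+0.02

Campaign A is higher inside every engagement tier stratum but Campaign D is higher in aggregate. Whether to stratify depends on how engagement tier relates to the campaign.
Engagement tier lies on the pathway campaign → engagement tier → outcome, so adjusting for it blocks the indirect effect. For the total causal effect of campaign, use the unadjusted pooled rates.
The causal difference is the pooled difference: 0.321 − 0.298 = +0.024.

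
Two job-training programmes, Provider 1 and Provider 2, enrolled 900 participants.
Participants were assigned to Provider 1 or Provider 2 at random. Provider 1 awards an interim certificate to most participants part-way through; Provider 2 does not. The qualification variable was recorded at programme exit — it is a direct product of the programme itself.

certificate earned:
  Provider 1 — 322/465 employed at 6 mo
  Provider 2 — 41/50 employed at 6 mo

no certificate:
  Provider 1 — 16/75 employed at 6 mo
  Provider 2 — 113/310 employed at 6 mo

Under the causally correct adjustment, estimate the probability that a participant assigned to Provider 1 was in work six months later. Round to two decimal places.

0.63

Within every qualification attained during the programme level Provider 2 has the higher rate, yet pooled Provider 1 does — Simpson's reversal.
The distribution of qualification attained during the programme is itself part of what the programme does — it is an intermediate outcome. Holding it fixed would remove that part of the effect; the total effect is the pooled difference.
So P(outcome | do(Provider 1)) is just the pooled rate for Provider 1: 338/540 = 0.626.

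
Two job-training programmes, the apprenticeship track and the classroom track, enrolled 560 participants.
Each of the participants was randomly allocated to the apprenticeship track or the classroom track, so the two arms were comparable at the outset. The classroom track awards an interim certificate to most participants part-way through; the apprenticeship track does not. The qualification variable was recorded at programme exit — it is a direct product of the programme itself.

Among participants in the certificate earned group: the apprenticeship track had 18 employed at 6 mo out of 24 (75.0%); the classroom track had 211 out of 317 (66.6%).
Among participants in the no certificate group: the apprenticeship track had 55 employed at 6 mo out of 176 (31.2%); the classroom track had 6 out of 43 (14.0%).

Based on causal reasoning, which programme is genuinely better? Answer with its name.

the classroom track

Stratifying would compare programmes among participants the programmes themselves sorted into qualification attained during the programme groups — a form of selection on an intermediate. The unconditioned pooled rates give the total causal effect.
Pooled: the apprenticeship track 36.5% vs the classroom track 60.3%; the classroom track is higher overall.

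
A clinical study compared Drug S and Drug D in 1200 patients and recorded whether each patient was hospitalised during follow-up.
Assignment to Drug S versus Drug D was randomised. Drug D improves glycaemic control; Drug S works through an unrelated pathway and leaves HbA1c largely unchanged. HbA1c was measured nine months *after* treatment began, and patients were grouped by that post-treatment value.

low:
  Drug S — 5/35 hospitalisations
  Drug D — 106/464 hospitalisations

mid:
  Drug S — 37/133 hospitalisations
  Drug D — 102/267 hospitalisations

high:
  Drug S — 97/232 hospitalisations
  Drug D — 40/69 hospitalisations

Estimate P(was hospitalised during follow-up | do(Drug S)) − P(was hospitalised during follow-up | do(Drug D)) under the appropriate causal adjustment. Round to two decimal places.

Within every HbA1c level Drug S has the lower rate, yet pooled Drug D does — Simpson's reversal.
Stratifying would compare drugs among patients the drugs themselves sorted into HbA1c groups — a form of selection on an intermediate. The unconditioned pooled rates give the total causal effect.
The causal difference is the pooled difference: 0.347 − 0.310 = +0.037.

+0.04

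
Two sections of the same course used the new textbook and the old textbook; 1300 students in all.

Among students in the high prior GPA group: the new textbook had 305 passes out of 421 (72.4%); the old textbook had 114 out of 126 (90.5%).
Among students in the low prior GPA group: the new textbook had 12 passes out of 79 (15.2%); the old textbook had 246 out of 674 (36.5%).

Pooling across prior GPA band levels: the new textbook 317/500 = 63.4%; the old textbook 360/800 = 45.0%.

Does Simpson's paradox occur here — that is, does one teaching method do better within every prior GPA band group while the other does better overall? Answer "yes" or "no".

yes

Within each prior GPA band level (high prior GPA 72.4% vs 90.5%; low prior GPA 15.2% vs 36.5%), the old textbook has the higher rate every time. Pooled: 63.4% vs 45.0% — the new textbook has the higher rate overall. The two comparisons disagree.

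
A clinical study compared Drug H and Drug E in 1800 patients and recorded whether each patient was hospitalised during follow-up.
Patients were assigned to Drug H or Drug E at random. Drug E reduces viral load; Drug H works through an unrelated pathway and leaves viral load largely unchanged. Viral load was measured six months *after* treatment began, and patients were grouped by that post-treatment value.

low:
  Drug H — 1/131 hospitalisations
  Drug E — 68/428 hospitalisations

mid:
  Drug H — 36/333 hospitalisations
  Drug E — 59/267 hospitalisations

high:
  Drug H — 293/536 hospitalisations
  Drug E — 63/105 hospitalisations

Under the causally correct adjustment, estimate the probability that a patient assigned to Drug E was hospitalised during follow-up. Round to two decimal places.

0.24

Drug H is lower inside every viral load stratum but Drug E is lower in aggregate. Whether to stratify depends on how viral load relates to the drug.
Stratifying would compare drugs among patients the drugs themselves sorted into viral load groups — a form of selection on an intermediate. The unconditioned pooled rates give the total causal effect.
So P(outcome | do(Drug E)) is just the pooled rate for Drug E: 190/800 = 0.237.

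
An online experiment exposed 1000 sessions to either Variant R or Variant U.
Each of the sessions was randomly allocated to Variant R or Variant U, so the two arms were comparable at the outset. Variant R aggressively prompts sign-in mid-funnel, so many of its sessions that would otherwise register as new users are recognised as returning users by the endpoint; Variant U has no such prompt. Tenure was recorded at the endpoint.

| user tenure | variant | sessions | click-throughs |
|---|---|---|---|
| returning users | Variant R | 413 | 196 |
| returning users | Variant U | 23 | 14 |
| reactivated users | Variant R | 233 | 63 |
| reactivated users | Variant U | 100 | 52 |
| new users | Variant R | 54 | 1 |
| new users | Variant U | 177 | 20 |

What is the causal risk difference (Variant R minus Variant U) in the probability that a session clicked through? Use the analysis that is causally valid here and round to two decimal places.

Within every user tenure level Variant U has the higher rate, yet pooled Variant R does — Simpson's reversal.
User tenure is downstream of the variant. One should not condition on a consequence of treatment, so the overall rates are the right comparison.
The causal difference is the pooled difference: 0.371 − 0.287 = +0.085.

+0.08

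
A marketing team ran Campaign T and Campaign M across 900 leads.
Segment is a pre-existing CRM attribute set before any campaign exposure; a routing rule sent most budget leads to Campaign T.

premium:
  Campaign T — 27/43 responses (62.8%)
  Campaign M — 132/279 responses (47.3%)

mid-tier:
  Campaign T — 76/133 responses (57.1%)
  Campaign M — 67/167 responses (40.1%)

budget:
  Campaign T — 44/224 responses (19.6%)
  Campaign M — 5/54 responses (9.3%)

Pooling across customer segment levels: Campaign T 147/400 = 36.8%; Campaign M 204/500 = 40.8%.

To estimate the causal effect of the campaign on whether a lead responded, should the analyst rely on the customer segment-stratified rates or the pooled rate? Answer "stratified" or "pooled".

stratified

Campaign T is higher inside every customer segment stratum but Campaign M is higher in aggregate. Whether to stratify depends on how customer segment relates to the campaign.
Nothing the campaign does changes customer segment; the imbalance is an allocation artefact. With customer segment also predicting the outcome, the pooled figure is confounded, and the within-stratum comparison is the causal one.
Within each level — premium: 62.8% vs 47.3%; mid-tier: 57.1% vs 40.1%; budget: 19.6% vs 9.3% — Campaign T is higher every time.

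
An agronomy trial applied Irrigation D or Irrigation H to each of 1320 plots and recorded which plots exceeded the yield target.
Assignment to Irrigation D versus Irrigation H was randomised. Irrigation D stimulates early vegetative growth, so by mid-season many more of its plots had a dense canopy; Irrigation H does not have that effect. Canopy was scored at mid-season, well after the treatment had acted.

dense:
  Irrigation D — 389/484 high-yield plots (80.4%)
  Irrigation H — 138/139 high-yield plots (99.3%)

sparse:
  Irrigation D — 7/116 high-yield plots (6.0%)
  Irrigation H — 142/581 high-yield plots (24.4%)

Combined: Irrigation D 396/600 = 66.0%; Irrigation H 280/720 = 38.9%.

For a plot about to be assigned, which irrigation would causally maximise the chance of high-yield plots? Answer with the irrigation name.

Mid-season canopy here is a post-treatment variable shaped by the irrigation; conditioning on it would introduce bias rather than remove it. The overall comparison is the causal one.
Pooled: Irrigation D 66.0% vs Irrigation H 38.9%; Irrigation D is higher overall.

Irrigation D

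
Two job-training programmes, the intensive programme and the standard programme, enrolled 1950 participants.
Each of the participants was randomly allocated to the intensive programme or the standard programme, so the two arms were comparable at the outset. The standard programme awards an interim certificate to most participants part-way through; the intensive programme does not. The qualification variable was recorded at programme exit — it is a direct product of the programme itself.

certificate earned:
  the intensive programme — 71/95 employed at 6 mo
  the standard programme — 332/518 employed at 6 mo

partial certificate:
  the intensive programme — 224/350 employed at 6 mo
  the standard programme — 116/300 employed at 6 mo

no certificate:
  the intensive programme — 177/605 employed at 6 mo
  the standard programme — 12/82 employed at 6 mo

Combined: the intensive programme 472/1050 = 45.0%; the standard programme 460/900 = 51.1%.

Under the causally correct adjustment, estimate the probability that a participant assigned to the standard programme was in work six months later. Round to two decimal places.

0.51

The distribution of qualification attained during the programme is itself part of what the programme does — it is an intermediate outcome. Holding it fixed would remove that part of the effect; the total effect is the pooled difference.
So P(outcome | do(the standard programme)) is just the pooled rate for the standard programme: 460/900 = 0.511.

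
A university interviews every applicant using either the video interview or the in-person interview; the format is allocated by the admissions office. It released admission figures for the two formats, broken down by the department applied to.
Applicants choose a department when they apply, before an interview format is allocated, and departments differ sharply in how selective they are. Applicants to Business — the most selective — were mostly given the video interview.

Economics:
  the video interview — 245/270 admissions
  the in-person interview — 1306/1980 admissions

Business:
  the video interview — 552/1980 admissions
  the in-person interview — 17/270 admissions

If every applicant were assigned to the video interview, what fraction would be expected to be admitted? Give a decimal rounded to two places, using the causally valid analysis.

0.59

Department differs across interview formats for reasons unrelated to any effect of the interview format itself, and it separately predicts the outcome — a classic confounder. We must compare within department levels.
Standardising the video interview to the population department mix: 0.500·245/270 + 0.500·552/1980 = 0.593.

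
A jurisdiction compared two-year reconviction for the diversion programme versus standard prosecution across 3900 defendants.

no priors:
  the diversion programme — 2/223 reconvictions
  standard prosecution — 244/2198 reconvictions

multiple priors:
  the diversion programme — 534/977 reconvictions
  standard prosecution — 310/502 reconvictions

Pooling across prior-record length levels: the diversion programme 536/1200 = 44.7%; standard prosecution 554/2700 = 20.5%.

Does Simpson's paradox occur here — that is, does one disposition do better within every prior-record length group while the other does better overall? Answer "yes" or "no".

Within each prior-record length level (no priors 0.9% vs 11.1%; multiple priors 54.7% vs 61.8%), the diversion programme has the lower rate every time. Pooled: 44.7% vs 20.5% — standard prosecution has the lower rate overall. The two comparisons disagree.

yes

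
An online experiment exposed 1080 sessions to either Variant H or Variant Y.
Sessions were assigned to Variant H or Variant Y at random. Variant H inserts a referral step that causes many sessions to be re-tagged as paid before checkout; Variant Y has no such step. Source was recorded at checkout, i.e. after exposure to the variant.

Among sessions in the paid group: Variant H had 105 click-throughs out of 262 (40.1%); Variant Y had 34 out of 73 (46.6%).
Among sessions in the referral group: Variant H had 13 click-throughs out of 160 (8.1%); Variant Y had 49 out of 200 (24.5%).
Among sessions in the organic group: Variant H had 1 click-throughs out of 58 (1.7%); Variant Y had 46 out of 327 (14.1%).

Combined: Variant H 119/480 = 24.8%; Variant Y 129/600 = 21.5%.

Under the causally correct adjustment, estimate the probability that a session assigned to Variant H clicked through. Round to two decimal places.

Within every traffic source level Variant Y has the higher rate, yet pooled Variant H does — Simpson's reversal.
Traffic source lies on the pathway variant → traffic source → outcome, so adjusting for it blocks the indirect effect. For the total causal effect of variant, use the unadjusted pooled rates.
So P(outcome | do(Variant H)) is just the pooled rate for Variant H: 119/480 = 0.248.

0.25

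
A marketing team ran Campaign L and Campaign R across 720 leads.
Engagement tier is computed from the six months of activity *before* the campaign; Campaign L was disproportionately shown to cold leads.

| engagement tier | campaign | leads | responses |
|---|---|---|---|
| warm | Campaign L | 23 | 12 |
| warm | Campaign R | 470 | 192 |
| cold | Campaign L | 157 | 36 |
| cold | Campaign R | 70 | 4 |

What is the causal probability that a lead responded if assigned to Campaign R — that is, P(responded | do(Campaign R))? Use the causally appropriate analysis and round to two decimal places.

Campaign L is higher inside every engagement tier stratum but Campaign R is higher in aggregate. Whether to stratify depends on how engagement tier relates to the campaign.
Nothing the campaign does changes engagement tier; the imbalance is an allocation artefact. With engagement tier also predicting the outcome, the pooled figure is confounded, and the within-stratum comparison is the causal one.
Standardising Campaign R to the population engagement tier mix: 0.685·192/470 + 0.315·4/70 = 0.298.

0.30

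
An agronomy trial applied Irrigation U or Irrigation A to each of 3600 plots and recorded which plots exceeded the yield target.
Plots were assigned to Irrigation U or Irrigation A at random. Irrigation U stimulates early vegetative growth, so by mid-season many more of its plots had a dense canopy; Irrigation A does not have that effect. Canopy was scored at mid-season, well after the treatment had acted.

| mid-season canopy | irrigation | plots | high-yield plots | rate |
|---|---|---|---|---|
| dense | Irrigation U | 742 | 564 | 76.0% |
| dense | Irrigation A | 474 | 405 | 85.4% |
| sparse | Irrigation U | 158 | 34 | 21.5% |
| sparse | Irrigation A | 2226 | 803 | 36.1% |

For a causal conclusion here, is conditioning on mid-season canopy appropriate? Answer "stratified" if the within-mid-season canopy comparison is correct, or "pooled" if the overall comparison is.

pooled

The mid-season canopy-specific comparison favours Irrigation A throughout, but the pooled figures favour Irrigation U. The question is whether to condition on mid-season canopy.
The distribution of mid-season canopy is itself part of what the irrigation does — it is an intermediate outcome. Holding it fixed would remove that part of the effect; the total effect is the pooled difference.
Pooled: Irrigation U 66.4% vs Irrigation A 44.7%; Irrigation U is higher overall.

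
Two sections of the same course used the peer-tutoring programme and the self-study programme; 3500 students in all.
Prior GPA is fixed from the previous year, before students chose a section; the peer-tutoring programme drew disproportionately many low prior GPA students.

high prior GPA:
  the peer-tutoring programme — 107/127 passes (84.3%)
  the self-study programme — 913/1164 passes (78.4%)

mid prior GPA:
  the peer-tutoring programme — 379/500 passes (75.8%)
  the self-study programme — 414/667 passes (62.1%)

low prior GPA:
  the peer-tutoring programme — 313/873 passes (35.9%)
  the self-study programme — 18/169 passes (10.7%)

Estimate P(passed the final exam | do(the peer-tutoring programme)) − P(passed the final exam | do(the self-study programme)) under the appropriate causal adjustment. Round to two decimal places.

the peer-tutoring programme is higher inside every prior GPA band stratum but the self-study programme is higher in aggregate. Whether to stratify depends on how prior GPA band relates to the teaching method.
The imbalance in prior GPA band arose from how students were allocated, not from anything the teaching method did; and prior GPA band independently affects the outcome. The pooled gap is confounded — condition on prior GPA band.
Adjusting over the population distribution of prior GPA band: 0.369·(0.843−0.784) + 0.333·(0.758−0.621) + 0.298·(0.359−0.107) = +0.142.

+0.14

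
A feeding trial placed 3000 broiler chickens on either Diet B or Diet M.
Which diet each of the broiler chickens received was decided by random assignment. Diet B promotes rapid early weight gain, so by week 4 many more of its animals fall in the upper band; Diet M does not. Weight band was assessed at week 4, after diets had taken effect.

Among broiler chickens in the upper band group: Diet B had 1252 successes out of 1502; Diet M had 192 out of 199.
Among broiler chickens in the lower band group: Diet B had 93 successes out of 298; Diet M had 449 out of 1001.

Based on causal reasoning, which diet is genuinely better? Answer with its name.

Diet B

The distribution of week-4 weight band is itself part of what the diet does — it is an intermediate outcome. Holding it fixed would remove that part of the effect; the total effect is the pooled difference.
Pooled: Diet B 74.7% vs Diet M 53.4%; Diet B is higher overall.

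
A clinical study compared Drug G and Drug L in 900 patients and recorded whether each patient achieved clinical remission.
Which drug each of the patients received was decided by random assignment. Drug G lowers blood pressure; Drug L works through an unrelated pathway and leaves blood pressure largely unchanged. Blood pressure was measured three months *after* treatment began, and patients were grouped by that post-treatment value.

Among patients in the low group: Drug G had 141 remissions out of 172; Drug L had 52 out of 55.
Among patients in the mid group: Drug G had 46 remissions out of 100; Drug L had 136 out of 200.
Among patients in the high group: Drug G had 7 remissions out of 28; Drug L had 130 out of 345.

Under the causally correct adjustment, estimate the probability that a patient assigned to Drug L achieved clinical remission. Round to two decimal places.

Because the drug influences blood pressure, blood pressure is a post-treatment mediator, not a confounder. Stratifying on it would bias the estimate; the causal effect is the crude pooled difference.
So P(outcome | do(Drug L)) is just the pooled rate for Drug L: 318/600 = 0.530.

0.53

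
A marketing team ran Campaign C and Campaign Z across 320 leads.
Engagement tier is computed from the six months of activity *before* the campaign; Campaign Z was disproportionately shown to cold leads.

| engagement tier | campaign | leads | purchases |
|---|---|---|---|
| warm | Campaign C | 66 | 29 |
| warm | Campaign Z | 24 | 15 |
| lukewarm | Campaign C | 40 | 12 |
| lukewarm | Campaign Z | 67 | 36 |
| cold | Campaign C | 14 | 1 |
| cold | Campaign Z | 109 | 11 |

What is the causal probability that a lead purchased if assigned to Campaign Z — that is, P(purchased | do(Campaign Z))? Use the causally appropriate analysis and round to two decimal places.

Nothing the campaign does changes engagement tier; the imbalance is an allocation artefact. With engagement tier also predicting the outcome, the pooled figure is confounded, and the within-stratum comparison is the causal one.
Standardising Campaign Z to the population engagement tier mix: 0.281·15/24 + 0.334·36/67 + 0.384·11/109 = 0.394.

0.39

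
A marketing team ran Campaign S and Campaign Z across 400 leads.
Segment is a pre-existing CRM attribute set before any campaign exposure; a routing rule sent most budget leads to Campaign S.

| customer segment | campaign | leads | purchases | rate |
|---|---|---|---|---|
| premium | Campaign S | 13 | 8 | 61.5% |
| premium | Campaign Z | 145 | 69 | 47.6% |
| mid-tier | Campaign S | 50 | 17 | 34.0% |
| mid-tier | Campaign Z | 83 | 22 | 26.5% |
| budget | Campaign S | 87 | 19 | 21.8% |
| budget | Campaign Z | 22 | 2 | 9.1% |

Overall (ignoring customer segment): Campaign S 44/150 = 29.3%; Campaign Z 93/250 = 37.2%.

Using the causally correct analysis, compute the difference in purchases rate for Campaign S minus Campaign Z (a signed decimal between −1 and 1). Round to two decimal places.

The stratified and pooled comparisons disagree (Campaign S wins within each customer segment; Campaign Z wins overall), so the answer turns on the causal role of customer segment.
Nothing the campaign does changes customer segment; the imbalance is an allocation artefact. With customer segment also predicting the outcome, the pooled figure is confounded, and the within-stratum comparison is the causal one.
Adjusting over the population distribution of customer segment: 0.395·(0.615−0.476) + 0.333·(0.340−0.265) + 0.273·(0.218−0.091) = +0.115.

+0.11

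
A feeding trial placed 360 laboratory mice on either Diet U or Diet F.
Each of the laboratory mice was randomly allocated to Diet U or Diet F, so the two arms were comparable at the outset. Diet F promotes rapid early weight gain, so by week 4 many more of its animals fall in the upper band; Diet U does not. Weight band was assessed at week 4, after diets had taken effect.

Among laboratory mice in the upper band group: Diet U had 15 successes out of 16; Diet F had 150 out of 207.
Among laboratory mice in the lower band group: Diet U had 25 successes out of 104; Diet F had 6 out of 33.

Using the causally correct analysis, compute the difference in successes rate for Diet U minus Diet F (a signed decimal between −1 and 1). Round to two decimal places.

Diet U is higher inside every week-4 weight band stratum but Diet F is higher in aggregate. Whether to stratify depends on how week-4 weight band relates to the diet.
Stratifying would compare diets among laboratory mice the diets themselves sorted into week-4 weight band groups — a form of selection on an intermediate. The unconditioned pooled rates give the total causal effect.
The causal difference is the pooled difference: 0.333 − 0.650 = -0.317.

-0.32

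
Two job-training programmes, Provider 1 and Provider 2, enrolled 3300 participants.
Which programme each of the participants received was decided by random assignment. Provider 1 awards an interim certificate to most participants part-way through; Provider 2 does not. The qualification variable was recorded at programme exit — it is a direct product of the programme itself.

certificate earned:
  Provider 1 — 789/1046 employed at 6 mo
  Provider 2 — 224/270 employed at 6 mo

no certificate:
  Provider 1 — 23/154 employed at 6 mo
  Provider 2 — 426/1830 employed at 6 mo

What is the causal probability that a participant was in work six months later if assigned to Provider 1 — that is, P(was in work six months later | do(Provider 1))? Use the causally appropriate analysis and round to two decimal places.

0.68

Qualification attained during the programme is recorded after the programme and is itself shifted by it — it sits on the causal path from programme to outcome. Conditioning on a mediator would strip out part of the effect we want; the pooled comparison gives the total causal effect.
So P(outcome | do(Provider 1)) is just the pooled rate for Provider 1: 812/1200 = 0.677.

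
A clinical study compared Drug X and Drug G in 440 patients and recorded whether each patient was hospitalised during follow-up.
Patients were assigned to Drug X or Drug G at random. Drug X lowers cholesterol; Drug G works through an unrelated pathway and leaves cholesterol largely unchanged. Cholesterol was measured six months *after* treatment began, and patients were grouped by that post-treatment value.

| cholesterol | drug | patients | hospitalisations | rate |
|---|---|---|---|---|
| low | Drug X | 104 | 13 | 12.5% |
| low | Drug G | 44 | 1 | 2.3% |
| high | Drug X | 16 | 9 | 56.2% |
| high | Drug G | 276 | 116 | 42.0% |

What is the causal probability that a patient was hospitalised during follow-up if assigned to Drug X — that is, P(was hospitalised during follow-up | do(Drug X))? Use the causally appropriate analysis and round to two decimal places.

Drug G is lower inside every cholesterol stratum but Drug X is lower in aggregate. Whether to stratify depends on how cholesterol relates to the drug.
Because the drug influences cholesterol, cholesterol is a post-treatment mediator, not a confounder. Stratifying on it would bias the estimate; the causal effect is the crude pooled difference.
So P(outcome | do(Drug X)) is just the pooled rate for Drug X: 22/120 = 0.183.

0.18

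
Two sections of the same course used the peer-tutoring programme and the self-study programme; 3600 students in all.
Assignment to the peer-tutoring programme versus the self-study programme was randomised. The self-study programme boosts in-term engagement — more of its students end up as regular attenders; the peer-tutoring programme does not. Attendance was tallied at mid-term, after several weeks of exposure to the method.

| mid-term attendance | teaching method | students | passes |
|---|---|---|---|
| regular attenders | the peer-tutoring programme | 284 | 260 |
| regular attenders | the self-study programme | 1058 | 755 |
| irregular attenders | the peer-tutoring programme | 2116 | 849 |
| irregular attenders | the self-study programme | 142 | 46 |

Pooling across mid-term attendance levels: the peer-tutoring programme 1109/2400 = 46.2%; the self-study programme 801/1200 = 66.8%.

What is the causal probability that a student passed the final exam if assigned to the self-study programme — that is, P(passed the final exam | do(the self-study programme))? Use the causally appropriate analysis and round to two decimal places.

0.67

The mid-term attendance-specific comparison favours the peer-tutoring programme throughout, but the pooled figures favour the self-study programme. The question is whether to condition on mid-term attendance.
Mid-term attendance here is a post-treatment variable shaped by the teaching method; conditioning on it would introduce bias rather than remove it. The overall comparison is the causal one.
So P(outcome | do(the self-study programme)) is just the pooled rate for the self-study programme: 801/1200 = 0.667.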